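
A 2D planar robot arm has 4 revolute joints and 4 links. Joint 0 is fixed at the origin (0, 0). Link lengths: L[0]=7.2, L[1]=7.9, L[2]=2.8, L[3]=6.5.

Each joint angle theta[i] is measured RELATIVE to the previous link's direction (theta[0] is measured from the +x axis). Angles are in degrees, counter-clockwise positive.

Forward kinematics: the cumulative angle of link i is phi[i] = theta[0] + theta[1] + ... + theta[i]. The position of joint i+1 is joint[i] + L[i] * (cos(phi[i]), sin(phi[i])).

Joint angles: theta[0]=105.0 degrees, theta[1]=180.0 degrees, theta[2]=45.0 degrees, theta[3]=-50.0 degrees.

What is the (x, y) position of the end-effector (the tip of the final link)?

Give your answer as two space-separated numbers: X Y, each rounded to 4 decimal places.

joint[0] = (0.0000, 0.0000)  (base)
link 0: phi[0] = 105 = 105 deg
  cos(105 deg) = -0.2588, sin(105 deg) = 0.9659
  joint[1] = (0.0000, 0.0000) + 7.2 * (-0.2588, 0.9659) = (0.0000 + -1.8635, 0.0000 + 6.9547) = (-1.8635, 6.9547)
link 1: phi[1] = 105 + 180 = 285 deg
  cos(285 deg) = 0.2588, sin(285 deg) = -0.9659
  joint[2] = (-1.8635, 6.9547) + 7.9 * (0.2588, -0.9659) = (-1.8635 + 2.0447, 6.9547 + -7.6308) = (0.1812, -0.6761)
link 2: phi[2] = 105 + 180 + 45 = 330 deg
  cos(330 deg) = 0.8660, sin(330 deg) = -0.5000
  joint[3] = (0.1812, -0.6761) + 2.8 * (0.8660, -0.5000) = (0.1812 + 2.4249, -0.6761 + -1.4000) = (2.6060, -2.0761)
link 3: phi[3] = 105 + 180 + 45 + -50 = 280 deg
  cos(280 deg) = 0.1736, sin(280 deg) = -0.9848
  joint[4] = (2.6060, -2.0761) + 6.5 * (0.1736, -0.9848) = (2.6060 + 1.1287, -2.0761 + -6.4013) = (3.7348, -8.4774)
End effector: (3.7348, -8.4774)

Answer: 3.7348 -8.4774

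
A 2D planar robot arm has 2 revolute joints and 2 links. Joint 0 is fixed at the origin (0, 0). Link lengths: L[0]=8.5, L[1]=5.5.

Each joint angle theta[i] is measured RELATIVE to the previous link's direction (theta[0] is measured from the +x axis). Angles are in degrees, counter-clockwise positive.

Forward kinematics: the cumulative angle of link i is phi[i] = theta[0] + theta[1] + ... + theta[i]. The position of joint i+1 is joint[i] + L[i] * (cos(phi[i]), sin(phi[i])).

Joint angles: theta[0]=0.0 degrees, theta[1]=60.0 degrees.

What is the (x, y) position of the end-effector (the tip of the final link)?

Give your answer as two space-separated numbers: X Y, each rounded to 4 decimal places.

joint[0] = (0.0000, 0.0000)  (base)
link 0: phi[0] = 0 = 0 deg
  cos(0 deg) = 1.0000, sin(0 deg) = 0.0000
  joint[1] = (0.0000, 0.0000) + 8.5 * (1.0000, 0.0000) = (0.0000 + 8.5000, 0.0000 + 0.0000) = (8.5000, 0.0000)
link 1: phi[1] = 0 + 60 = 60 deg
  cos(60 deg) = 0.5000, sin(60 deg) = 0.8660
  joint[2] = (8.5000, 0.0000) + 5.5 * (0.5000, 0.8660) = (8.5000 + 2.7500, 0.0000 + 4.7631) = (11.2500, 4.7631)
End effector: (11.2500, 4.7631)

Answer: 11.2500 4.7631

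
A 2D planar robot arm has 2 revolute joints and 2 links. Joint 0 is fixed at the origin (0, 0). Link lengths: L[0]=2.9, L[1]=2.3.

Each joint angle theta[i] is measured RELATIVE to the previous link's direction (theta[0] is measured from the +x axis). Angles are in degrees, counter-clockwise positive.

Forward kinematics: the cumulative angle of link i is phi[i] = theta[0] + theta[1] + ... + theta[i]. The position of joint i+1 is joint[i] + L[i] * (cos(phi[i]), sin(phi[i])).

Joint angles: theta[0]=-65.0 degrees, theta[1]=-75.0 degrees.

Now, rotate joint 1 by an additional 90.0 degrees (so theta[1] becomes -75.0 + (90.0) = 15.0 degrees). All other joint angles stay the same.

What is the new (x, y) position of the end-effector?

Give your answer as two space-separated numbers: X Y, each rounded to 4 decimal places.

joint[0] = (0.0000, 0.0000)  (base)
link 0: phi[0] = -65 = -65 deg
  cos(-65 deg) = 0.4226, sin(-65 deg) = -0.9063
  joint[1] = (0.0000, 0.0000) + 2.9 * (0.4226, -0.9063) = (0.0000 + 1.2256, 0.0000 + -2.6283) = (1.2256, -2.6283)
link 1: phi[1] = -65 + 15 = -50 deg
  cos(-50 deg) = 0.6428, sin(-50 deg) = -0.7660
  joint[2] = (1.2256, -2.6283) + 2.3 * (0.6428, -0.7660) = (1.2256 + 1.4784, -2.6283 + -1.7619) = (2.7040, -4.3902)
End effector: (2.7040, -4.3902)

Answer: 2.7040 -4.3902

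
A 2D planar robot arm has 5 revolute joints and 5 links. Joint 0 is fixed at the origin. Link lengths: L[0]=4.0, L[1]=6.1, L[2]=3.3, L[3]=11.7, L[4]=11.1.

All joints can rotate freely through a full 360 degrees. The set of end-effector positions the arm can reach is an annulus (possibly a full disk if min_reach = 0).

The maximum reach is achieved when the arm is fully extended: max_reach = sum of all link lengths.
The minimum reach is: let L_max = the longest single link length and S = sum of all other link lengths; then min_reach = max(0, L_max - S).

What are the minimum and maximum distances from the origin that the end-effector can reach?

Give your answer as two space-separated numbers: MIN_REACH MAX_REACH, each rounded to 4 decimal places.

Link lengths: [4.0, 6.1, 3.3, 11.7, 11.1]
max_reach = 4 + 6.1 + 3.3 + 11.7 + 11.1 = 36.2
L_max = max([4.0, 6.1, 3.3, 11.7, 11.1]) = 11.7
S (sum of others) = 36.2 - 11.7 = 24.5
min_reach = max(0, 11.7 - 24.5) = max(0, -12.8) = 0

Answer: 0.0000 36.2000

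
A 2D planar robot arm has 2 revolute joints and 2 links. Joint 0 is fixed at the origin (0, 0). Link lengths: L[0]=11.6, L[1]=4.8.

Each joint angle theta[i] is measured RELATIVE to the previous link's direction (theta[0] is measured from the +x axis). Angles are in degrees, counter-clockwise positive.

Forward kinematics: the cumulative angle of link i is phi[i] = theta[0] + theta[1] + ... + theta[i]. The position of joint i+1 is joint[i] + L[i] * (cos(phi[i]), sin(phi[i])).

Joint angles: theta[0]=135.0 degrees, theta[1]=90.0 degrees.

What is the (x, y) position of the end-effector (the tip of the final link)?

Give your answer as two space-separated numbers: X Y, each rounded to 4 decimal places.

joint[0] = (0.0000, 0.0000)  (base)
link 0: phi[0] = 135 = 135 deg
  cos(135 deg) = -0.7071, sin(135 deg) = 0.7071
  joint[1] = (0.0000, 0.0000) + 11.6 * (-0.7071, 0.7071) = (0.0000 + -8.2024, 0.0000 + 8.2024) = (-8.2024, 8.2024)
link 1: phi[1] = 135 + 90 = 225 deg
  cos(225 deg) = -0.7071, sin(225 deg) = -0.7071
  joint[2] = (-8.2024, 8.2024) + 4.8 * (-0.7071, -0.7071) = (-8.2024 + -3.3941, 8.2024 + -3.3941) = (-11.5966, 4.8083)
End effector: (-11.5966, 4.8083)

Answer: -11.5966 4.8083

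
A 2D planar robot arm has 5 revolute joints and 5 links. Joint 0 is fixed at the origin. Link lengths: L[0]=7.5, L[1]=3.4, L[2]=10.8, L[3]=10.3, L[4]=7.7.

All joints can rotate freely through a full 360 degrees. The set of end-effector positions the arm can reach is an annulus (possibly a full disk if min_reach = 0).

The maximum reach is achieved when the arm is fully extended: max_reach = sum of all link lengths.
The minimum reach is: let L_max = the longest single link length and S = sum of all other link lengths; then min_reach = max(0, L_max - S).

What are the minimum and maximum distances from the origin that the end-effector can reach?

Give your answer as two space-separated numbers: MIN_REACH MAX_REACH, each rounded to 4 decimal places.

Answer: 0.0000 39.7000

Derivation:
Link lengths: [7.5, 3.4, 10.8, 10.3, 7.7]
max_reach = 7.5 + 3.4 + 10.8 + 10.3 + 7.7 = 39.7
L_max = max([7.5, 3.4, 10.8, 10.3, 7.7]) = 10.8
S (sum of others) = 39.7 - 10.8 = 28.9
min_reach = max(0, 10.8 - 28.9) = max(0, -18.1) = 0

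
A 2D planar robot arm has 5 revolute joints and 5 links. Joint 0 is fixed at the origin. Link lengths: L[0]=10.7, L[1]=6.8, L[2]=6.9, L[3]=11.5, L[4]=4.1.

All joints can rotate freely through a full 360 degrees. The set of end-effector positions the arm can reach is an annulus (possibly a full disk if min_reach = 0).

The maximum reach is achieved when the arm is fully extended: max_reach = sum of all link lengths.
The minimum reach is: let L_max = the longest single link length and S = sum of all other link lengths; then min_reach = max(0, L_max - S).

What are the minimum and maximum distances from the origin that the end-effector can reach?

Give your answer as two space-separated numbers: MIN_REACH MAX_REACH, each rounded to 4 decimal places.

Link lengths: [10.7, 6.8, 6.9, 11.5, 4.1]
max_reach = 10.7 + 6.8 + 6.9 + 11.5 + 4.1 = 40
L_max = max([10.7, 6.8, 6.9, 11.5, 4.1]) = 11.5
S (sum of others) = 40 - 11.5 = 28.5
min_reach = max(0, 11.5 - 28.5) = max(0, -17) = 0

Answer: 0.0000 40.0000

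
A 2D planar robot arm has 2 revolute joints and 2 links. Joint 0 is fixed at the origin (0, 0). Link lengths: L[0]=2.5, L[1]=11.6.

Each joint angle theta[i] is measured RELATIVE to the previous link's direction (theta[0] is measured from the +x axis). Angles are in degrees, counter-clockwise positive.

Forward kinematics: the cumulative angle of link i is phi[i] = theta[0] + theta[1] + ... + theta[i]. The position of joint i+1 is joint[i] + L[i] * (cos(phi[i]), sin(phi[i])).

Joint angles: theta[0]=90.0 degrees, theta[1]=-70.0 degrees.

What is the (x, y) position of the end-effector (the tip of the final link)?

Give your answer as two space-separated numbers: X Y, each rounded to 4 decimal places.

Answer: 10.9004 6.4674

Derivation:
joint[0] = (0.0000, 0.0000)  (base)
link 0: phi[0] = 90 = 90 deg
  cos(90 deg) = 0.0000, sin(90 deg) = 1.0000
  joint[1] = (0.0000, 0.0000) + 2.5 * (0.0000, 1.0000) = (0.0000 + 0.0000, 0.0000 + 2.5000) = (0.0000, 2.5000)
link 1: phi[1] = 90 + -70 = 20 deg
  cos(20 deg) = 0.9397, sin(20 deg) = 0.3420
  joint[2] = (0.0000, 2.5000) + 11.6 * (0.9397, 0.3420) = (0.0000 + 10.9004, 2.5000 + 3.9674) = (10.9004, 6.4674)
End effector: (10.9004, 6.4674)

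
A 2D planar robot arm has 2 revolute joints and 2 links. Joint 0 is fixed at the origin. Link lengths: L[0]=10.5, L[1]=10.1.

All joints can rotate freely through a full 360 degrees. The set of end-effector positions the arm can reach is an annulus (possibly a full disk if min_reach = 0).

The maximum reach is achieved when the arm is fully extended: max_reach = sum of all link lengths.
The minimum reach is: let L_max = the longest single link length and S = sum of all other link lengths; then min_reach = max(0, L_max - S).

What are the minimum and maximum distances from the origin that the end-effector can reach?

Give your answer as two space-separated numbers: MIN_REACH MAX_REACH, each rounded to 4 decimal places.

Answer: 0.4000 20.6000

Derivation:
Link lengths: [10.5, 10.1]
max_reach = 10.5 + 10.1 = 20.6
L_max = max([10.5, 10.1]) = 10.5
S (sum of others) = 20.6 - 10.5 = 10.1
min_reach = max(0, 10.5 - 10.1) = max(0, 0.4) = 0.4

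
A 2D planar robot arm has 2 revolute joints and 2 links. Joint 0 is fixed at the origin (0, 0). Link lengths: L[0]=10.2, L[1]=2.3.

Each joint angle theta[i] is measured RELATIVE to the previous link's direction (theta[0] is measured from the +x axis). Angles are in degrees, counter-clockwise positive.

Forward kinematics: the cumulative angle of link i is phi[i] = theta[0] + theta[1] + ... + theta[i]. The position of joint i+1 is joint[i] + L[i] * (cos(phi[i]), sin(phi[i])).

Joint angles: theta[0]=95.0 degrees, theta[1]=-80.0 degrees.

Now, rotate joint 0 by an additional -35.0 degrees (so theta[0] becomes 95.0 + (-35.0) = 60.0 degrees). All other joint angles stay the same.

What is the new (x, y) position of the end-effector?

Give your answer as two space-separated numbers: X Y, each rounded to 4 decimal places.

joint[0] = (0.0000, 0.0000)  (base)
link 0: phi[0] = 60 = 60 deg
  cos(60 deg) = 0.5000, sin(60 deg) = 0.8660
  joint[1] = (0.0000, 0.0000) + 10.2 * (0.5000, 0.8660) = (0.0000 + 5.1000, 0.0000 + 8.8335) = (5.1000, 8.8335)
link 1: phi[1] = 60 + -80 = -20 deg
  cos(-20 deg) = 0.9397, sin(-20 deg) = -0.3420
  joint[2] = (5.1000, 8.8335) + 2.3 * (0.9397, -0.3420) = (5.1000 + 2.1613, 8.8335 + -0.7866) = (7.2613, 8.0468)
End effector: (7.2613, 8.0468)

Answer: 7.2613 8.0468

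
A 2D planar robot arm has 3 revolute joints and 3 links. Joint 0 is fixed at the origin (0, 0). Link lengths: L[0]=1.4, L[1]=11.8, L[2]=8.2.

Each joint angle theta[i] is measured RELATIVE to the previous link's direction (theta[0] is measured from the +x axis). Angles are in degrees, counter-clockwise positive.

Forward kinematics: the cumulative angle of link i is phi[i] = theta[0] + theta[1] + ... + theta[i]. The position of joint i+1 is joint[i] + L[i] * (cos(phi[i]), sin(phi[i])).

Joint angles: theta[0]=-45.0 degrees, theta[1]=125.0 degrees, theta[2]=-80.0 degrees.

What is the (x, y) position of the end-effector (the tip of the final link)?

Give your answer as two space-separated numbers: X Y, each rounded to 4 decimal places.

joint[0] = (0.0000, 0.0000)  (base)
link 0: phi[0] = -45 = -45 deg
  cos(-45 deg) = 0.7071, sin(-45 deg) = -0.7071
  joint[1] = (0.0000, 0.0000) + 1.4 * (0.7071, -0.7071) = (0.0000 + 0.9899, 0.0000 + -0.9899) = (0.9899, -0.9899)
link 1: phi[1] = -45 + 125 = 80 deg
  cos(80 deg) = 0.1736, sin(80 deg) = 0.9848
  joint[2] = (0.9899, -0.9899) + 11.8 * (0.1736, 0.9848) = (0.9899 + 2.0490, -0.9899 + 11.6207) = (3.0390, 10.6308)
link 2: phi[2] = -45 + 125 + -80 = 0 deg
  cos(0 deg) = 1.0000, sin(0 deg) = 0.0000
  joint[3] = (3.0390, 10.6308) + 8.2 * (1.0000, 0.0000) = (3.0390 + 8.2000, 10.6308 + 0.0000) = (11.2390, 10.6308)
End effector: (11.2390, 10.6308)

Answer: 11.2390 10.6308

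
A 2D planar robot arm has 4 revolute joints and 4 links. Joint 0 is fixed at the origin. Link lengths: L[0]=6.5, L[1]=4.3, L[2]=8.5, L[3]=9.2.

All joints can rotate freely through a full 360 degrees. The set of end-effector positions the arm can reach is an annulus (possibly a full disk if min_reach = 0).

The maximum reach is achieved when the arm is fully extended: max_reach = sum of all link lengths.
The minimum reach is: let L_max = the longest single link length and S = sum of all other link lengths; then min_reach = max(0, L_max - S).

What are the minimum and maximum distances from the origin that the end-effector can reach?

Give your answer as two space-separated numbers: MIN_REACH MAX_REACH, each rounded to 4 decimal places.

Answer: 0.0000 28.5000

Derivation:
Link lengths: [6.5, 4.3, 8.5, 9.2]
max_reach = 6.5 + 4.3 + 8.5 + 9.2 = 28.5
L_max = max([6.5, 4.3, 8.5, 9.2]) = 9.2
S (sum of others) = 28.5 - 9.2 = 19.3
min_reach = max(0, 9.2 - 19.3) = max(0, -10.1) = 0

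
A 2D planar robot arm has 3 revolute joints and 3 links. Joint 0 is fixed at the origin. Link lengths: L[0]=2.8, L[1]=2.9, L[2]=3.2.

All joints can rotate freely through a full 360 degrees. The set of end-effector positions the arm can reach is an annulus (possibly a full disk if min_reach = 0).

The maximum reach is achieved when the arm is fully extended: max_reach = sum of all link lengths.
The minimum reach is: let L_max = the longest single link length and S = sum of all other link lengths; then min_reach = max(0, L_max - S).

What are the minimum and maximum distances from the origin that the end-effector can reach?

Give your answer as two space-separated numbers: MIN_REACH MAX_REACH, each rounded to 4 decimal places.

Link lengths: [2.8, 2.9, 3.2]
max_reach = 2.8 + 2.9 + 3.2 = 8.9
L_max = max([2.8, 2.9, 3.2]) = 3.2
S (sum of others) = 8.9 - 3.2 = 5.7
min_reach = max(0, 3.2 - 5.7) = max(0, -2.5) = 0

Answer: 0.0000 8.9000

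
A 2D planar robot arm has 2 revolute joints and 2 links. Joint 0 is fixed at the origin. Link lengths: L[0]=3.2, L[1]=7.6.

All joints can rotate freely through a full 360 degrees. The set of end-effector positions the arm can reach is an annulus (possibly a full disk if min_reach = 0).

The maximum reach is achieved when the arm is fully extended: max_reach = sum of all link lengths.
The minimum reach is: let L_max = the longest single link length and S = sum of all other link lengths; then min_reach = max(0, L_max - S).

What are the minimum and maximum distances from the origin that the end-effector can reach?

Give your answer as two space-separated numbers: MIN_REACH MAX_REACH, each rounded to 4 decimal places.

Link lengths: [3.2, 7.6]
max_reach = 3.2 + 7.6 = 10.8
L_max = max([3.2, 7.6]) = 7.6
S (sum of others) = 10.8 - 7.6 = 3.2
min_reach = max(0, 7.6 - 3.2) = max(0, 4.4) = 4.4

Answer: 4.4000 10.8000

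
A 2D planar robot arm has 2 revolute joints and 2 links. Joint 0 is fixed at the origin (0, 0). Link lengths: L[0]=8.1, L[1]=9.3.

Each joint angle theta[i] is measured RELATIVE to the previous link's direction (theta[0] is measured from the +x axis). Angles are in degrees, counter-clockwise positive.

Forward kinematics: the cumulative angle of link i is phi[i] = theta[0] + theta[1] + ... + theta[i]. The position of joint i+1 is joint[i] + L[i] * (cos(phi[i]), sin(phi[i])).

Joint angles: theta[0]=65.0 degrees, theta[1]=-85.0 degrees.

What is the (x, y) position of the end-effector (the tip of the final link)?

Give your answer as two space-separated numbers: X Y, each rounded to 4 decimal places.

Answer: 12.1623 4.1603

Derivation:
joint[0] = (0.0000, 0.0000)  (base)
link 0: phi[0] = 65 = 65 deg
  cos(65 deg) = 0.4226, sin(65 deg) = 0.9063
  joint[1] = (0.0000, 0.0000) + 8.1 * (0.4226, 0.9063) = (0.0000 + 3.4232, 0.0000 + 7.3411) = (3.4232, 7.3411)
link 1: phi[1] = 65 + -85 = -20 deg
  cos(-20 deg) = 0.9397, sin(-20 deg) = -0.3420
  joint[2] = (3.4232, 7.3411) + 9.3 * (0.9397, -0.3420) = (3.4232 + 8.7391, 7.3411 + -3.1808) = (12.1623, 4.1603)
End effector: (12.1623, 4.1603)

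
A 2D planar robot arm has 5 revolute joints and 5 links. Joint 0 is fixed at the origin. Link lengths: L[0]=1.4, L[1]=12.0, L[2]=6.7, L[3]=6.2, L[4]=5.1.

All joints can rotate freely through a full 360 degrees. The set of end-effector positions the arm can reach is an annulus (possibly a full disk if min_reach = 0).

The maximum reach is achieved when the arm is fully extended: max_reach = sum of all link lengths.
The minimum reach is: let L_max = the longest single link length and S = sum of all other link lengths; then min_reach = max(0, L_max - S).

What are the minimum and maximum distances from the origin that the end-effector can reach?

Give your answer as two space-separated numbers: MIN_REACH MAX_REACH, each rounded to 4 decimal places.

Answer: 0.0000 31.4000

Derivation:
Link lengths: [1.4, 12.0, 6.7, 6.2, 5.1]
max_reach = 1.4 + 12 + 6.7 + 6.2 + 5.1 = 31.4
L_max = max([1.4, 12.0, 6.7, 6.2, 5.1]) = 12
S (sum of others) = 31.4 - 12 = 19.4
min_reach = max(0, 12 - 19.4) = max(0, -7.4) = 0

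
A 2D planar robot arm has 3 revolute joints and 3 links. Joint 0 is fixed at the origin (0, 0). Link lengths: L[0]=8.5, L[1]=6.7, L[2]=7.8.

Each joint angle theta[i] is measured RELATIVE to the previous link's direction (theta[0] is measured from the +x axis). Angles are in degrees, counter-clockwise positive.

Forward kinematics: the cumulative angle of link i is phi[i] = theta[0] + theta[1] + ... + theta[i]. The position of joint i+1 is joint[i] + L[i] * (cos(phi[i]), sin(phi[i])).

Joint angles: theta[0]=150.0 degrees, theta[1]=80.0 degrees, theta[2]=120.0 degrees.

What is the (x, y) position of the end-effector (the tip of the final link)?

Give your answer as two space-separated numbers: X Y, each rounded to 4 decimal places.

Answer: -3.9864 -2.2370

Derivation:
joint[0] = (0.0000, 0.0000)  (base)
link 0: phi[0] = 150 = 150 deg
  cos(150 deg) = -0.8660, sin(150 deg) = 0.5000
  joint[1] = (0.0000, 0.0000) + 8.5 * (-0.8660, 0.5000) = (0.0000 + -7.3612, 0.0000 + 4.2500) = (-7.3612, 4.2500)
link 1: phi[1] = 150 + 80 = 230 deg
  cos(230 deg) = -0.6428, sin(230 deg) = -0.7660
  joint[2] = (-7.3612, 4.2500) + 6.7 * (-0.6428, -0.7660) = (-7.3612 + -4.3067, 4.2500 + -5.1325) = (-11.6679, -0.8825)
link 2: phi[2] = 150 + 80 + 120 = 350 deg
  cos(350 deg) = 0.9848, sin(350 deg) = -0.1736
  joint[3] = (-11.6679, -0.8825) + 7.8 * (0.9848, -0.1736) = (-11.6679 + 7.6815, -0.8825 + -1.3545) = (-3.9864, -2.2370)
End effector: (-3.9864, -2.2370)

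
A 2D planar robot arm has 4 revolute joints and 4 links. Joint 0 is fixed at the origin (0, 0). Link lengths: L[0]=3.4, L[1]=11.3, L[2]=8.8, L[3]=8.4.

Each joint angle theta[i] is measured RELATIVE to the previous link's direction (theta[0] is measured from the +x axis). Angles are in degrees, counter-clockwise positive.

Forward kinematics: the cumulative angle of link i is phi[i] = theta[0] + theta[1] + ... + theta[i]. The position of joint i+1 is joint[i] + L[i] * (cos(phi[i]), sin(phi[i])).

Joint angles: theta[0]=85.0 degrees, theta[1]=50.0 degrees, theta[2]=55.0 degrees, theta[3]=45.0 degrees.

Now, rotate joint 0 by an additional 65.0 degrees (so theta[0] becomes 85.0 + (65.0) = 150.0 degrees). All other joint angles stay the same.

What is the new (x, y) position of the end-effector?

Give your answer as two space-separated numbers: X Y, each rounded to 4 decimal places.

Answer: -11.6406 -17.9396

Derivation:
joint[0] = (0.0000, 0.0000)  (base)
link 0: phi[0] = 150 = 150 deg
  cos(150 deg) = -0.8660, sin(150 deg) = 0.5000
  joint[1] = (0.0000, 0.0000) + 3.4 * (-0.8660, 0.5000) = (0.0000 + -2.9445, 0.0000 + 1.7000) = (-2.9445, 1.7000)
link 1: phi[1] = 150 + 50 = 200 deg
  cos(200 deg) = -0.9397, sin(200 deg) = -0.3420
  joint[2] = (-2.9445, 1.7000) + 11.3 * (-0.9397, -0.3420) = (-2.9445 + -10.6185, 1.7000 + -3.8648) = (-13.5630, -2.1648)
link 2: phi[2] = 150 + 50 + 55 = 255 deg
  cos(255 deg) = -0.2588, sin(255 deg) = -0.9659
  joint[3] = (-13.5630, -2.1648) + 8.8 * (-0.2588, -0.9659) = (-13.5630 + -2.2776, -2.1648 + -8.5001) = (-15.8406, -10.6650)
link 3: phi[3] = 150 + 50 + 55 + 45 = 300 deg
  cos(300 deg) = 0.5000, sin(300 deg) = -0.8660
  joint[4] = (-15.8406, -10.6650) + 8.4 * (0.5000, -0.8660) = (-15.8406 + 4.2000, -10.6650 + -7.2746) = (-11.6406, -17.9396)
End effector: (-11.6406, -17.9396)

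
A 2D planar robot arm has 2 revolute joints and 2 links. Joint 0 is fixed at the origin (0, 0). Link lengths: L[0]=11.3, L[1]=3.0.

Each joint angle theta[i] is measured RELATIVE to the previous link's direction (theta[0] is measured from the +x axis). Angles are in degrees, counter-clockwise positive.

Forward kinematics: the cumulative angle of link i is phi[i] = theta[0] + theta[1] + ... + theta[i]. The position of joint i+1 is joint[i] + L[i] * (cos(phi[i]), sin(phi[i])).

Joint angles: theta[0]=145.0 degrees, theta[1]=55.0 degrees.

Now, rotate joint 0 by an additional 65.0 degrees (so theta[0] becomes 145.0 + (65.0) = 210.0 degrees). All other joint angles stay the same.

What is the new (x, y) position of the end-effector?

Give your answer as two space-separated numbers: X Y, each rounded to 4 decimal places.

Answer: -10.0476 -8.6386

Derivation:
joint[0] = (0.0000, 0.0000)  (base)
link 0: phi[0] = 210 = 210 deg
  cos(210 deg) = -0.8660, sin(210 deg) = -0.5000
  joint[1] = (0.0000, 0.0000) + 11.3 * (-0.8660, -0.5000) = (0.0000 + -9.7861, 0.0000 + -5.6500) = (-9.7861, -5.6500)
link 1: phi[1] = 210 + 55 = 265 deg
  cos(265 deg) = -0.0872, sin(265 deg) = -0.9962
  joint[2] = (-9.7861, -5.6500) + 3 * (-0.0872, -0.9962) = (-9.7861 + -0.2615, -5.6500 + -2.9886) = (-10.0476, -8.6386)
End effector: (-10.0476, -8.6386)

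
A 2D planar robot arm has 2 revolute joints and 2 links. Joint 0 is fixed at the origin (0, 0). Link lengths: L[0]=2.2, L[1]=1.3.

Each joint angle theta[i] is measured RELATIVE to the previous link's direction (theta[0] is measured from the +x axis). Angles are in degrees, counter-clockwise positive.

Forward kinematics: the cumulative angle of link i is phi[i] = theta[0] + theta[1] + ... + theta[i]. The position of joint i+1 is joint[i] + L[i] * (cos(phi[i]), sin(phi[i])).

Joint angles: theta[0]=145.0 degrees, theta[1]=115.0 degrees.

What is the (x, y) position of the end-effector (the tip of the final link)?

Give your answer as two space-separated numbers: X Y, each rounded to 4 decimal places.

Answer: -2.0279 -0.0184

Derivation:
joint[0] = (0.0000, 0.0000)  (base)
link 0: phi[0] = 145 = 145 deg
  cos(145 deg) = -0.8192, sin(145 deg) = 0.5736
  joint[1] = (0.0000, 0.0000) + 2.2 * (-0.8192, 0.5736) = (0.0000 + -1.8021, 0.0000 + 1.2619) = (-1.8021, 1.2619)
link 1: phi[1] = 145 + 115 = 260 deg
  cos(260 deg) = -0.1736, sin(260 deg) = -0.9848
  joint[2] = (-1.8021, 1.2619) + 1.3 * (-0.1736, -0.9848) = (-1.8021 + -0.2257, 1.2619 + -1.2803) = (-2.0279, -0.0184)
End effector: (-2.0279, -0.0184)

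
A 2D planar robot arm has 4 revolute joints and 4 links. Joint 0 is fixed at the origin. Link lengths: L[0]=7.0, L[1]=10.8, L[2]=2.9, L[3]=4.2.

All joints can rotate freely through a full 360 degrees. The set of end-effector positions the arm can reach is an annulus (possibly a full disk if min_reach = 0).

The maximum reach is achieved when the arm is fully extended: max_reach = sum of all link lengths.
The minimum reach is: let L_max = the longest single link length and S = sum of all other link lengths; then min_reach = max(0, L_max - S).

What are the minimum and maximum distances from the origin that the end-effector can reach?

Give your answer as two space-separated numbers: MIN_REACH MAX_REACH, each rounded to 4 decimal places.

Link lengths: [7.0, 10.8, 2.9, 4.2]
max_reach = 7 + 10.8 + 2.9 + 4.2 = 24.9
L_max = max([7.0, 10.8, 2.9, 4.2]) = 10.8
S (sum of others) = 24.9 - 10.8 = 14.1
min_reach = max(0, 10.8 - 14.1) = max(0, -3.3) = 0

Answer: 0.0000 24.9000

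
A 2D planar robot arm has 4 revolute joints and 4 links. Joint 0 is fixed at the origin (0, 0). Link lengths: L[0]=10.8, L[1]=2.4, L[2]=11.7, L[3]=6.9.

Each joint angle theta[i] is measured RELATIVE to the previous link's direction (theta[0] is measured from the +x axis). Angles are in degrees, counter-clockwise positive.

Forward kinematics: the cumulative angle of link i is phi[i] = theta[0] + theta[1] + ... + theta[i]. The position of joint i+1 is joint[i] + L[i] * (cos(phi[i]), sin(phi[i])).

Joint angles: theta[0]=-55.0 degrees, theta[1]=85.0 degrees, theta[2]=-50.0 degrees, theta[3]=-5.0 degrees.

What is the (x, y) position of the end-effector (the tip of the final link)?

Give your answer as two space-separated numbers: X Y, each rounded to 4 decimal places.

Answer: 25.5210 -14.5645

Derivation:
joint[0] = (0.0000, 0.0000)  (base)
link 0: phi[0] = -55 = -55 deg
  cos(-55 deg) = 0.5736, sin(-55 deg) = -0.8192
  joint[1] = (0.0000, 0.0000) + 10.8 * (0.5736, -0.8192) = (0.0000 + 6.1946, 0.0000 + -8.8468) = (6.1946, -8.8468)
link 1: phi[1] = -55 + 85 = 30 deg
  cos(30 deg) = 0.8660, sin(30 deg) = 0.5000
  joint[2] = (6.1946, -8.8468) + 2.4 * (0.8660, 0.5000) = (6.1946 + 2.0785, -8.8468 + 1.2000) = (8.2731, -7.6468)
link 2: phi[2] = -55 + 85 + -50 = -20 deg
  cos(-20 deg) = 0.9397, sin(-20 deg) = -0.3420
  joint[3] = (8.2731, -7.6468) + 11.7 * (0.9397, -0.3420) = (8.2731 + 10.9944, -7.6468 + -4.0016) = (19.2675, -11.6485)
link 3: phi[3] = -55 + 85 + -50 + -5 = -25 deg
  cos(-25 deg) = 0.9063, sin(-25 deg) = -0.4226
  joint[4] = (19.2675, -11.6485) + 6.9 * (0.9063, -0.4226) = (19.2675 + 6.2535, -11.6485 + -2.9161) = (25.5210, -14.5645)
End effector: (25.5210, -14.5645)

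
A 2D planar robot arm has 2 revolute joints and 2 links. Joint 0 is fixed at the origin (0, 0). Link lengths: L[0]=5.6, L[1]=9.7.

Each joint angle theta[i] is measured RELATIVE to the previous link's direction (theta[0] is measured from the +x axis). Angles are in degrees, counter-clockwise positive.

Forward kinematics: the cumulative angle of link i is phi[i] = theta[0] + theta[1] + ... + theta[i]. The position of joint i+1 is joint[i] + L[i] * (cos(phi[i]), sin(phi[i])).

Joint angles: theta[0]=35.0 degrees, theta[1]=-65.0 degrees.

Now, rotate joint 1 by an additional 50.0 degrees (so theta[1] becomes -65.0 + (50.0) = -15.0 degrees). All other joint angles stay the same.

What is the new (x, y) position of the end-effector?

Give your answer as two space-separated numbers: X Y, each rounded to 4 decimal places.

joint[0] = (0.0000, 0.0000)  (base)
link 0: phi[0] = 35 = 35 deg
  cos(35 deg) = 0.8192, sin(35 deg) = 0.5736
  joint[1] = (0.0000, 0.0000) + 5.6 * (0.8192, 0.5736) = (0.0000 + 4.5873, 0.0000 + 3.2120) = (4.5873, 3.2120)
link 1: phi[1] = 35 + -15 = 20 deg
  cos(20 deg) = 0.9397, sin(20 deg) = 0.3420
  joint[2] = (4.5873, 3.2120) + 9.7 * (0.9397, 0.3420) = (4.5873 + 9.1150, 3.2120 + 3.3176) = (13.7023, 6.5296)
End effector: (13.7023, 6.5296)

Answer: 13.7023 6.5296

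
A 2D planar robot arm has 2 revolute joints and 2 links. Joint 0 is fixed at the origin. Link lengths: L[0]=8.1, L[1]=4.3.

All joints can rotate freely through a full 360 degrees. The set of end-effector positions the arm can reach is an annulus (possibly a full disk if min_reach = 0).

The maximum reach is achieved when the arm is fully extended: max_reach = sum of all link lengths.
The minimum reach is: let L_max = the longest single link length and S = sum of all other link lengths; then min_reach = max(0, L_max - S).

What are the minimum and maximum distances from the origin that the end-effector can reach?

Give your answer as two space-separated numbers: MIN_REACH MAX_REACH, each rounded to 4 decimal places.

Link lengths: [8.1, 4.3]
max_reach = 8.1 + 4.3 = 12.4
L_max = max([8.1, 4.3]) = 8.1
S (sum of others) = 12.4 - 8.1 = 4.3
min_reach = max(0, 8.1 - 4.3) = max(0, 3.8) = 3.8

Answer: 3.8000 12.4000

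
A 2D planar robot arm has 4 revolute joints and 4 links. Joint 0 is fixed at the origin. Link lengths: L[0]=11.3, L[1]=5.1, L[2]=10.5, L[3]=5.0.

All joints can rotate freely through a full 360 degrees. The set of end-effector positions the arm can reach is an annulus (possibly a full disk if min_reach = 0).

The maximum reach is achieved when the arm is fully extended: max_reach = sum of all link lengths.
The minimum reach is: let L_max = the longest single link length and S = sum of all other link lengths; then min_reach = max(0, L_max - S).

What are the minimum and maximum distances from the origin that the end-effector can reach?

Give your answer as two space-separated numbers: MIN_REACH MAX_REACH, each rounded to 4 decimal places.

Link lengths: [11.3, 5.1, 10.5, 5.0]
max_reach = 11.3 + 5.1 + 10.5 + 5 = 31.9
L_max = max([11.3, 5.1, 10.5, 5.0]) = 11.3
S (sum of others) = 31.9 - 11.3 = 20.6
min_reach = max(0, 11.3 - 20.6) = max(0, -9.3) = 0

Answer: 0.0000 31.9000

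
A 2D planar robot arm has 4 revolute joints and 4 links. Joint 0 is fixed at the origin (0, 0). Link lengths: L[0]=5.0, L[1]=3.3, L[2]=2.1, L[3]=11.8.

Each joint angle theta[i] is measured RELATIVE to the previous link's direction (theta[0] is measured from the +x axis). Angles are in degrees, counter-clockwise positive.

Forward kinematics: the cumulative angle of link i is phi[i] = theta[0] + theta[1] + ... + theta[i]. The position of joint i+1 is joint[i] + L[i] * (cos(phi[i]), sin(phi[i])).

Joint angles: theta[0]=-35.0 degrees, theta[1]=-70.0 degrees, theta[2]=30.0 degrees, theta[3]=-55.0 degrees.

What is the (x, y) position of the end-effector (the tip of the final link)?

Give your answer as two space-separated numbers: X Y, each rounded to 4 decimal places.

Answer: -3.7997 -17.1232

Derivation:
joint[0] = (0.0000, 0.0000)  (base)
link 0: phi[0] = -35 = -35 deg
  cos(-35 deg) = 0.8192, sin(-35 deg) = -0.5736
  joint[1] = (0.0000, 0.0000) + 5 * (0.8192, -0.5736) = (0.0000 + 4.0958, 0.0000 + -2.8679) = (4.0958, -2.8679)
link 1: phi[1] = -35 + -70 = -105 deg
  cos(-105 deg) = -0.2588, sin(-105 deg) = -0.9659
  joint[2] = (4.0958, -2.8679) + 3.3 * (-0.2588, -0.9659) = (4.0958 + -0.8541, -2.8679 + -3.1876) = (3.2417, -6.0554)
link 2: phi[2] = -35 + -70 + 30 = -75 deg
  cos(-75 deg) = 0.2588, sin(-75 deg) = -0.9659
  joint[3] = (3.2417, -6.0554) + 2.1 * (0.2588, -0.9659) = (3.2417 + 0.5435, -6.0554 + -2.0284) = (3.7852, -8.0839)
link 3: phi[3] = -35 + -70 + 30 + -55 = -130 deg
  cos(-130 deg) = -0.6428, sin(-130 deg) = -0.7660
  joint[4] = (3.7852, -8.0839) + 11.8 * (-0.6428, -0.7660) = (3.7852 + -7.5849, -8.0839 + -9.0393) = (-3.7997, -17.1232)
End effector: (-3.7997, -17.1232)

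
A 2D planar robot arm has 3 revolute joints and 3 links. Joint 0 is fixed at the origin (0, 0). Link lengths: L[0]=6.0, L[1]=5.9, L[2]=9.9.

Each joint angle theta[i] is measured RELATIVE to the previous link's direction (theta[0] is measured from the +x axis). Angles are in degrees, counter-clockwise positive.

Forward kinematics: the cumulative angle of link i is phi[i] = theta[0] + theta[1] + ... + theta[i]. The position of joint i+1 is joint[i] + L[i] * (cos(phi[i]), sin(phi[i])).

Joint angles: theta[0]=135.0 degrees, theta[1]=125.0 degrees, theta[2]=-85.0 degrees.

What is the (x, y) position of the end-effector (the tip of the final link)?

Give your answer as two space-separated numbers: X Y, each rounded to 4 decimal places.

Answer: -15.1295 -0.7049

Derivation:
joint[0] = (0.0000, 0.0000)  (base)
link 0: phi[0] = 135 = 135 deg
  cos(135 deg) = -0.7071, sin(135 deg) = 0.7071
  joint[1] = (0.0000, 0.0000) + 6 * (-0.7071, 0.7071) = (0.0000 + -4.2426, 0.0000 + 4.2426) = (-4.2426, 4.2426)
link 1: phi[1] = 135 + 125 = 260 deg
  cos(260 deg) = -0.1736, sin(260 deg) = -0.9848
  joint[2] = (-4.2426, 4.2426) + 5.9 * (-0.1736, -0.9848) = (-4.2426 + -1.0245, 4.2426 + -5.8104) = (-5.2672, -1.5677)
link 2: phi[2] = 135 + 125 + -85 = 175 deg
  cos(175 deg) = -0.9962, sin(175 deg) = 0.0872
  joint[3] = (-5.2672, -1.5677) + 9.9 * (-0.9962, 0.0872) = (-5.2672 + -9.8623, -1.5677 + 0.8628) = (-15.1295, -0.7049)
End effector: (-15.1295, -0.7049)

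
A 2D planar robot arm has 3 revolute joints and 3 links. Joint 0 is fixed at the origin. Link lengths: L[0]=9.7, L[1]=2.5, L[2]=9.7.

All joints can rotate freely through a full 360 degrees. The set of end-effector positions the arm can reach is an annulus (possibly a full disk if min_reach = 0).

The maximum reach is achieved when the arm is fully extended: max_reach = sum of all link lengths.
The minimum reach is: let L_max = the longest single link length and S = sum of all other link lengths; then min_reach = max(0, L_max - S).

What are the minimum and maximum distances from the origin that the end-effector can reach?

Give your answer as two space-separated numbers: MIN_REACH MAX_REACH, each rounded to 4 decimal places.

Link lengths: [9.7, 2.5, 9.7]
max_reach = 9.7 + 2.5 + 9.7 = 21.9
L_max = max([9.7, 2.5, 9.7]) = 9.7
S (sum of others) = 21.9 - 9.7 = 12.2
min_reach = max(0, 9.7 - 12.2) = max(0, -2.5) = 0

Answer: 0.0000 21.9000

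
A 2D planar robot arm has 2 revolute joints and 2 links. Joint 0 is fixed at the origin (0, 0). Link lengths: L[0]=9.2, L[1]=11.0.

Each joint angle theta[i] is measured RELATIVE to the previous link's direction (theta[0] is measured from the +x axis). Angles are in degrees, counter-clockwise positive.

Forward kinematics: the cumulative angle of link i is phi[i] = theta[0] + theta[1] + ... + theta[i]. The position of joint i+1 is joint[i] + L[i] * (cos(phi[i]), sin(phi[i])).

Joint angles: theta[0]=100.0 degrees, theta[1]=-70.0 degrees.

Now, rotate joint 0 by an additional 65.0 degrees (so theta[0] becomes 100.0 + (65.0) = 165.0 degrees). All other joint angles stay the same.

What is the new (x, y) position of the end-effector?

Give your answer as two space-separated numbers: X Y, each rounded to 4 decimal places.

joint[0] = (0.0000, 0.0000)  (base)
link 0: phi[0] = 165 = 165 deg
  cos(165 deg) = -0.9659, sin(165 deg) = 0.2588
  joint[1] = (0.0000, 0.0000) + 9.2 * (-0.9659, 0.2588) = (0.0000 + -8.8865, 0.0000 + 2.3811) = (-8.8865, 2.3811)
link 1: phi[1] = 165 + -70 = 95 deg
  cos(95 deg) = -0.0872, sin(95 deg) = 0.9962
  joint[2] = (-8.8865, 2.3811) + 11 * (-0.0872, 0.9962) = (-8.8865 + -0.9587, 2.3811 + 10.9581) = (-9.8452, 13.3393)
End effector: (-9.8452, 13.3393)

Answer: -9.8452 13.3393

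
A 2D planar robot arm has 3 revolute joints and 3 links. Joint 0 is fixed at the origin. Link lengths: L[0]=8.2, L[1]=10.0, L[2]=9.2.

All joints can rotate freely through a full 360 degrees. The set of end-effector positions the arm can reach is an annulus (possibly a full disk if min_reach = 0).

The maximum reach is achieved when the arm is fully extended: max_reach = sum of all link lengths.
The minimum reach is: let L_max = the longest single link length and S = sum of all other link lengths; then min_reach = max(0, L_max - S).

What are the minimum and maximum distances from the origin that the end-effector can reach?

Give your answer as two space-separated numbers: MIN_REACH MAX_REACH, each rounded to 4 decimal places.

Answer: 0.0000 27.4000

Derivation:
Link lengths: [8.2, 10.0, 9.2]
max_reach = 8.2 + 10 + 9.2 = 27.4
L_max = max([8.2, 10.0, 9.2]) = 10
S (sum of others) = 27.4 - 10 = 17.4
min_reach = max(0, 10 - 17.4) = max(0, -7.4) = 0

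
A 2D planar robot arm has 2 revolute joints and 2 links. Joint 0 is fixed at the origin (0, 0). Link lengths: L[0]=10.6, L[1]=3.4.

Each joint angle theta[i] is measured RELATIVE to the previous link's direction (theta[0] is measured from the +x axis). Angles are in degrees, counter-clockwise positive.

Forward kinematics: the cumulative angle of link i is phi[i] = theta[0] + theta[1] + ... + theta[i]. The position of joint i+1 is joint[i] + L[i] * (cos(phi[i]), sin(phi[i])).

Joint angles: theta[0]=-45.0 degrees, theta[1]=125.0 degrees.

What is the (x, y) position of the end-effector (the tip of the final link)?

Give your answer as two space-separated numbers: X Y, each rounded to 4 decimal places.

Answer: 8.0857 -4.1470

Derivation:
joint[0] = (0.0000, 0.0000)  (base)
link 0: phi[0] = -45 = -45 deg
  cos(-45 deg) = 0.7071, sin(-45 deg) = -0.7071
  joint[1] = (0.0000, 0.0000) + 10.6 * (0.7071, -0.7071) = (0.0000 + 7.4953, 0.0000 + -7.4953) = (7.4953, -7.4953)
link 1: phi[1] = -45 + 125 = 80 deg
  cos(80 deg) = 0.1736, sin(80 deg) = 0.9848
  joint[2] = (7.4953, -7.4953) + 3.4 * (0.1736, 0.9848) = (7.4953 + 0.5904, -7.4953 + 3.3483) = (8.0857, -4.1470)
End effector: (8.0857, -4.1470)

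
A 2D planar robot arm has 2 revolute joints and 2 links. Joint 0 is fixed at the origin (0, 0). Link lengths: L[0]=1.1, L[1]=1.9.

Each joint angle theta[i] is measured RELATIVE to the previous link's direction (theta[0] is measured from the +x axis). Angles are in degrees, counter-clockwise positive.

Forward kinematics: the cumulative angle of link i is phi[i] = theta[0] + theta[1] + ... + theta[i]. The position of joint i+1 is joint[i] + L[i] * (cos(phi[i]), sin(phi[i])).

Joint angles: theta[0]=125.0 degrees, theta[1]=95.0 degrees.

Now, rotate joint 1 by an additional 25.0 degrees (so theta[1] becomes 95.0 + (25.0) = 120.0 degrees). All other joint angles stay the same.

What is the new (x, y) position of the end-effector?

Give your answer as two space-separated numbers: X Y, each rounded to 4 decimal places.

Answer: -1.4339 -0.8209

Derivation:
joint[0] = (0.0000, 0.0000)  (base)
link 0: phi[0] = 125 = 125 deg
  cos(125 deg) = -0.5736, sin(125 deg) = 0.8192
  joint[1] = (0.0000, 0.0000) + 1.1 * (-0.5736, 0.8192) = (0.0000 + -0.6309, 0.0000 + 0.9011) = (-0.6309, 0.9011)
link 1: phi[1] = 125 + 120 = 245 deg
  cos(245 deg) = -0.4226, sin(245 deg) = -0.9063
  joint[2] = (-0.6309, 0.9011) + 1.9 * (-0.4226, -0.9063) = (-0.6309 + -0.8030, 0.9011 + -1.7220) = (-1.4339, -0.8209)
End effector: (-1.4339, -0.8209)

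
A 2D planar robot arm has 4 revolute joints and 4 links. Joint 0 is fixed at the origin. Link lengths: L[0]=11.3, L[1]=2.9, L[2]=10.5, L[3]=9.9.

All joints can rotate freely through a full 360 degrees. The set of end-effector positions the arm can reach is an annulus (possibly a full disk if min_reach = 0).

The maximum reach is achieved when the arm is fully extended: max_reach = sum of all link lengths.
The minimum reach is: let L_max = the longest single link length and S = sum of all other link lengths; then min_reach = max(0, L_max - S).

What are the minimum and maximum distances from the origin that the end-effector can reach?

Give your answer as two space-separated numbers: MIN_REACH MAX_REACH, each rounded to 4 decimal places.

Answer: 0.0000 34.6000

Derivation:
Link lengths: [11.3, 2.9, 10.5, 9.9]
max_reach = 11.3 + 2.9 + 10.5 + 9.9 = 34.6
L_max = max([11.3, 2.9, 10.5, 9.9]) = 11.3
S (sum of others) = 34.6 - 11.3 = 23.3
min_reach = max(0, 11.3 - 23.3) = max(0, -12) = 0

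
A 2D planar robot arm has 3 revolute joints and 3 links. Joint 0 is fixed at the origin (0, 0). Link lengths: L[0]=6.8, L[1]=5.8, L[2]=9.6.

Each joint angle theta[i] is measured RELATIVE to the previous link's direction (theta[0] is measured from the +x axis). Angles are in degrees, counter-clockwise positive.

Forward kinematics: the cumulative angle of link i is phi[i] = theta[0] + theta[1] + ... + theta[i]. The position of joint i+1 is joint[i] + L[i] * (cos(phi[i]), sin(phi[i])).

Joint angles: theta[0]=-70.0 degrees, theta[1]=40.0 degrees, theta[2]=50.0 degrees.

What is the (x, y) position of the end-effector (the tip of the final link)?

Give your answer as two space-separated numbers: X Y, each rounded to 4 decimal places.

joint[0] = (0.0000, 0.0000)  (base)
link 0: phi[0] = -70 = -70 deg
  cos(-70 deg) = 0.3420, sin(-70 deg) = -0.9397
  joint[1] = (0.0000, 0.0000) + 6.8 * (0.3420, -0.9397) = (0.0000 + 2.3257, 0.0000 + -6.3899) = (2.3257, -6.3899)
link 1: phi[1] = -70 + 40 = -30 deg
  cos(-30 deg) = 0.8660, sin(-30 deg) = -0.5000
  joint[2] = (2.3257, -6.3899) + 5.8 * (0.8660, -0.5000) = (2.3257 + 5.0229, -6.3899 + -2.9000) = (7.3487, -9.2899)
link 2: phi[2] = -70 + 40 + 50 = 20 deg
  cos(20 deg) = 0.9397, sin(20 deg) = 0.3420
  joint[3] = (7.3487, -9.2899) + 9.6 * (0.9397, 0.3420) = (7.3487 + 9.0210, -9.2899 + 3.2834) = (16.3697, -6.0065)
End effector: (16.3697, -6.0065)

Answer: 16.3697 -6.0065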